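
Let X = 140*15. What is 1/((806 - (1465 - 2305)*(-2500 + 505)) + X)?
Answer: -1/1672894 ≈ -5.9777e-7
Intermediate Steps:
X = 2100
1/((806 - (1465 - 2305)*(-2500 + 505)) + X) = 1/((806 - (1465 - 2305)*(-2500 + 505)) + 2100) = 1/((806 - (-840)*(-1995)) + 2100) = 1/((806 - 1*1675800) + 2100) = 1/((806 - 1675800) + 2100) = 1/(-1674994 + 2100) = 1/(-1672894) = -1/1672894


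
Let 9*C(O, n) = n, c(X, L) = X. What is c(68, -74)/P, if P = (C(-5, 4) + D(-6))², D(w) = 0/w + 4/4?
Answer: 5508/169 ≈ 32.592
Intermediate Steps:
C(O, n) = n/9
D(w) = 1 (D(w) = 0 + 4*(¼) = 0 + 1 = 1)
P = 169/81 (P = ((⅑)*4 + 1)² = (4/9 + 1)² = (13/9)² = 169/81 ≈ 2.0864)
c(68, -74)/P = 68/(169/81) = 68*(81/169) = 5508/169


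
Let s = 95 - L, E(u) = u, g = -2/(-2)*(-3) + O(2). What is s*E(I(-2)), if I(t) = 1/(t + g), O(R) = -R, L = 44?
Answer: -51/7 ≈ -7.2857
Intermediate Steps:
g = -5 (g = -2/(-2)*(-3) - 1*2 = -2*(-½)*(-3) - 2 = 1*(-3) - 2 = -3 - 2 = -5)
I(t) = 1/(-5 + t) (I(t) = 1/(t - 5) = 1/(-5 + t))
s = 51 (s = 95 - 1*44 = 95 - 44 = 51)
s*E(I(-2)) = 51/(-5 - 2) = 51/(-7) = 51*(-⅐) = -51/7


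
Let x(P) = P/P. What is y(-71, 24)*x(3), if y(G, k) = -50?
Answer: -50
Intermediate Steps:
x(P) = 1
y(-71, 24)*x(3) = -50*1 = -50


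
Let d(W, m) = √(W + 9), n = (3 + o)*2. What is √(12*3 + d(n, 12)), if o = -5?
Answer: √(36 + √5) ≈ 6.1835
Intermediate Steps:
n = -4 (n = (3 - 5)*2 = -2*2 = -4)
d(W, m) = √(9 + W)
√(12*3 + d(n, 12)) = √(12*3 + √(9 - 4)) = √(36 + √5)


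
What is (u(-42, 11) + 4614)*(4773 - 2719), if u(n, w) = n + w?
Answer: 9413482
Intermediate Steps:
(u(-42, 11) + 4614)*(4773 - 2719) = ((-42 + 11) + 4614)*(4773 - 2719) = (-31 + 4614)*2054 = 4583*2054 = 9413482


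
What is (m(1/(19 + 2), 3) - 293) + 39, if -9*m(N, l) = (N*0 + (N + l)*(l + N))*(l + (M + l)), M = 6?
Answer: -352426/1323 ≈ -266.38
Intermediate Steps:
m(N, l) = -(N + l)²*(6 + 2*l)/9 (m(N, l) = -(N*0 + (N + l)*(l + N))*(l + (6 + l))/9 = -(0 + (N + l)*(N + l))*(6 + 2*l)/9 = -(0 + (N + l)²)*(6 + 2*l)/9 = -(N + l)²*(6 + 2*l)/9)
(m(1/(19 + 2), 3) - 293) + 39 = (2*(1/(19 + 2) + 3)²*(-3 - 1*3)/9 - 293) + 39 = (2*(1/21 + 3)²*(-3 - 3)/9 - 293) + 39 = ((2/9)*(1/21 + 3)²*(-6) - 293) + 39 = ((2/9)*(64/21)²*(-6) - 293) + 39 = ((2/9)*(4096/441)*(-6) - 293) + 39 = (-16384/1323 - 293) + 39 = -404023/1323 + 39 = -352426/1323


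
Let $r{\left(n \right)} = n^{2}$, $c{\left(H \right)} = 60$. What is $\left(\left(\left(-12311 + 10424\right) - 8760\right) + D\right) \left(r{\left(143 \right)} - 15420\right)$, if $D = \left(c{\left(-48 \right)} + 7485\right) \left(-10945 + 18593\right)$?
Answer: $290140676877$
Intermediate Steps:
$D = 57704160$ ($D = \left(60 + 7485\right) \left(-10945 + 18593\right) = 7545 \cdot 7648 = 57704160$)
$\left(\left(\left(-12311 + 10424\right) - 8760\right) + D\right) \left(r{\left(143 \right)} - 15420\right) = \left(\left(\left(-12311 + 10424\right) - 8760\right) + 57704160\right) \left(143^{2} - 15420\right) = \left(\left(-1887 - 8760\right) + 57704160\right) \left(20449 - 15420\right) = \left(-10647 + 57704160\right) 5029 = 57693513 \cdot 5029 = 290140676877$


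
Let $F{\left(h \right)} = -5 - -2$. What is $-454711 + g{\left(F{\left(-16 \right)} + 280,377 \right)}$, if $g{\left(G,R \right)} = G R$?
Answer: $-350282$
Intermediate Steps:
$F{\left(h \right)} = -3$ ($F{\left(h \right)} = -5 + 2 = -3$)
$-454711 + g{\left(F{\left(-16 \right)} + 280,377 \right)} = -454711 + \left(-3 + 280\right) 377 = -454711 + 277 \cdot 377 = -454711 + 104429 = -350282$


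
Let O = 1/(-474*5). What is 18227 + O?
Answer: 43197989/2370 ≈ 18227.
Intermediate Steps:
O = -1/2370 (O = 1/(-2370) = -1/2370 ≈ -0.00042194)
18227 + O = 18227 - 1/2370 = 43197989/2370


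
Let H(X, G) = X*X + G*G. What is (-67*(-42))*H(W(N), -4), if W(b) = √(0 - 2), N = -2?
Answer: 39396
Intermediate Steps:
W(b) = I*√2 (W(b) = √(-2) = I*√2)
H(X, G) = G² + X² (H(X, G) = X² + G² = G² + X²)
(-67*(-42))*H(W(N), -4) = (-67*(-42))*((-4)² + (I*√2)²) = 2814*(16 - 2) = 2814*14 = 39396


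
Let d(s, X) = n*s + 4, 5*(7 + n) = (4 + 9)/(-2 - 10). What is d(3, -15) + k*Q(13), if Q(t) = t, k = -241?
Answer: -63013/20 ≈ -3150.6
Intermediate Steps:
n = -433/60 (n = -7 + ((4 + 9)/(-2 - 10))/5 = -7 + (13/(-12))/5 = -7 + (13*(-1/12))/5 = -7 + (⅕)*(-13/12) = -7 - 13/60 = -433/60 ≈ -7.2167)
d(s, X) = 4 - 433*s/60 (d(s, X) = -433*s/60 + 4 = 4 - 433*s/60)
d(3, -15) + k*Q(13) = (4 - 433/60*3) - 241*13 = (4 - 433/20) - 3133 = -353/20 - 3133 = -63013/20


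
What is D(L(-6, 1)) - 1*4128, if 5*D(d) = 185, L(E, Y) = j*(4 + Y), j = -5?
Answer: -4091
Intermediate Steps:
L(E, Y) = -20 - 5*Y (L(E, Y) = -5*(4 + Y) = -20 - 5*Y)
D(d) = 37 (D(d) = (1/5)*185 = 37)
D(L(-6, 1)) - 1*4128 = 37 - 1*4128 = 37 - 4128 = -4091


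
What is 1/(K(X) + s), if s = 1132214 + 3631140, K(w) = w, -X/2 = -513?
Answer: 1/4764380 ≈ 2.0989e-7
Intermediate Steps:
X = 1026 (X = -2*(-513) = 1026)
s = 4763354
1/(K(X) + s) = 1/(1026 + 4763354) = 1/4764380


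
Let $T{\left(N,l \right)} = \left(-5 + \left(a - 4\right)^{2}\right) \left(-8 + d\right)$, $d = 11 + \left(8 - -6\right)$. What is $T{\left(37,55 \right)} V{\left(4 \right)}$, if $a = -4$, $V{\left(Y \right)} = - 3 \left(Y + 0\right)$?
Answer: $-12036$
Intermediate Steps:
$V{\left(Y \right)} = - 3 Y$
$d = 25$ ($d = 11 + \left(8 + 6\right) = 11 + 14 = 25$)
$T{\left(N,l \right)} = 1003$ ($T{\left(N,l \right)} = \left(-5 + \left(-4 - 4\right)^{2}\right) \left(-8 + 25\right) = \left(-5 + \left(-8\right)^{2}\right) 17 = \left(-5 + 64\right) 17 = 59 \cdot 17 = 1003$)
$T{\left(37,55 \right)} V{\left(4 \right)} = 1003 \left(\left(-3\right) 4\right) = 1003 \left(-12\right) = -12036$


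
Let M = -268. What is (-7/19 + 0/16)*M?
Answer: 1876/19 ≈ 98.737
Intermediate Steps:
(-7/19 + 0/16)*M = (-7/19 + 0/16)*(-268) = (-7*1/19 + 0*(1/16))*(-268) = (-7/19 + 0)*(-268) = -7/19*(-268) = 1876/19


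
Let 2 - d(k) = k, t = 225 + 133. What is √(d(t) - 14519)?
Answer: 5*I*√595 ≈ 121.96*I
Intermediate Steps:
t = 358
d(k) = 2 - k
√(d(t) - 14519) = √((2 - 1*358) - 14519) = √((2 - 358) - 14519) = √(-356 - 14519) = √(-14875) = 5*I*√595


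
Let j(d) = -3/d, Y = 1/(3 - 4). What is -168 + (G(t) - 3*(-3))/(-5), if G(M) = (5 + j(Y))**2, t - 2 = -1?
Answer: -913/5 ≈ -182.60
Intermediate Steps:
t = 1 (t = 2 - 1 = 1)
Y = -1 (Y = 1/(-1) = -1)
G(M) = 64 (G(M) = (5 - 3/(-1))**2 = (5 - 3*(-1))**2 = (5 + 3)**2 = 8**2 = 64)
-168 + (G(t) - 3*(-3))/(-5) = -168 + (64 - 3*(-3))/(-5) = -168 - (64 + 9)/5 = -168 - 1/5*73 = -168 - 73/5 = -913/5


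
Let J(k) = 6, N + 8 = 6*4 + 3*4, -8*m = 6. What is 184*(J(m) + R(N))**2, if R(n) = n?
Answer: 212704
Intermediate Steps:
m = -3/4 (m = -1/8*6 = -3/4 ≈ -0.75000)
N = 28 (N = -8 + (6*4 + 3*4) = -8 + (24 + 12) = -8 + 36 = 28)
184*(J(m) + R(N))**2 = 184*(6 + 28)**2 = 184*34**2 = 184*1156 = 212704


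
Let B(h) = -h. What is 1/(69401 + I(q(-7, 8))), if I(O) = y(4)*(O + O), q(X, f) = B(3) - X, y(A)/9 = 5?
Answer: 1/69761 ≈ 1.4335e-5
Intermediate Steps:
y(A) = 45 (y(A) = 9*5 = 45)
q(X, f) = -3 - X (q(X, f) = -1*3 - X = -3 - X)
I(O) = 90*O (I(O) = 45*(O + O) = 45*(2*O) = 90*O)
1/(69401 + I(q(-7, 8))) = 1/(69401 + 90*(-3 - 1*(-7))) = 1/(69401 + 90*(-3 + 7)) = 1/(69401 + 90*4) = 1/(69401 + 360) = 1/69761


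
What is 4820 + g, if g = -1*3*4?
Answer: 4808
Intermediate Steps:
g = -12 (g = -3*4 = -12)
4820 + g = 4820 - 12 = 4808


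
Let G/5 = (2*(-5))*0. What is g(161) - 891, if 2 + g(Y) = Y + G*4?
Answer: -732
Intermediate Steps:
G = 0 (G = 5*((2*(-5))*0) = 5*(-10*0) = 5*0 = 0)
g(Y) = -2 + Y (g(Y) = -2 + (Y + 0*4) = -2 + (Y + 0) = -2 + Y)
g(161) - 891 = (-2 + 161) - 891 = 159 - 891 = -732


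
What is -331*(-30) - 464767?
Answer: -454837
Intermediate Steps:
-331*(-30) - 464767 = 9930 - 464767 = -454837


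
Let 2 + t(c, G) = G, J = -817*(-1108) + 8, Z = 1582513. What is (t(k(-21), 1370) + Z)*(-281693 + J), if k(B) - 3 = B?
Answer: 987630581431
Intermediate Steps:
k(B) = 3 + B
J = 905244 (J = 905236 + 8 = 905244)
t(c, G) = -2 + G
(t(k(-21), 1370) + Z)*(-281693 + J) = ((-2 + 1370) + 1582513)*(-281693 + 905244) = (1368 + 1582513)*623551 = 1583881*623551 = 987630581431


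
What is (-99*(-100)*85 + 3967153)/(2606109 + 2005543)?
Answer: 4808653/4611652 ≈ 1.0427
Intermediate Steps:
(-99*(-100)*85 + 3967153)/(2606109 + 2005543) = (9900*85 + 3967153)/4611652 = (841500 + 3967153)*(1/4611652) = 4808653*(1/4611652) = 4808653/4611652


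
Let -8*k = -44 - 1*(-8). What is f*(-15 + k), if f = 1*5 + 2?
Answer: -147/2 ≈ -73.500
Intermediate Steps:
f = 7 (f = 5 + 2 = 7)
k = 9/2 (k = -(-44 - 1*(-8))/8 = -(-44 + 8)/8 = -⅛*(-36) = 9/2 ≈ 4.5000)
f*(-15 + k) = 7*(-15 + 9/2) = 7*(-21/2) = -147/2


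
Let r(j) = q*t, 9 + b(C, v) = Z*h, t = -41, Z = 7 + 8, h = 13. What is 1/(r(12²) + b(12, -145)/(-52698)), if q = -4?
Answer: 8783/1440381 ≈ 0.0060977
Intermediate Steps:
Z = 15
b(C, v) = 186 (b(C, v) = -9 + 15*13 = -9 + 195 = 186)
r(j) = 164 (r(j) = -4*(-41) = 164)
1/(r(12²) + b(12, -145)/(-52698)) = 1/(164 + 186/(-52698)) = 1/(164 + 186*(-1/52698)) = 1/(164 - 31/8783) = 1/(1440381/8783) = 8783/1440381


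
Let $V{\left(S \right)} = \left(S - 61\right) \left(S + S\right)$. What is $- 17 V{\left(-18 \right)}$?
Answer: $-48348$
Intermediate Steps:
$V{\left(S \right)} = 2 S \left(-61 + S\right)$ ($V{\left(S \right)} = \left(-61 + S\right) 2 S = 2 S \left(-61 + S\right)$)
$- 17 V{\left(-18 \right)} = - 17 \cdot 2 \left(-18\right) \left(-61 - 18\right) = - 17 \cdot 2 \left(-18\right) \left(-79\right) = \left(-17\right) 2844 = -48348$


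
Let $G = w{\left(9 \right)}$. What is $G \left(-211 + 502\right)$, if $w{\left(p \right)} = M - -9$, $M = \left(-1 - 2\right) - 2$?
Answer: $1164$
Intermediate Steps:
$M = -5$ ($M = -3 - 2 = -5$)
$w{\left(p \right)} = 4$ ($w{\left(p \right)} = -5 - -9 = -5 + 9 = 4$)
$G = 4$
$G \left(-211 + 502\right) = 4 \left(-211 + 502\right) = 4 \cdot 291 = 1164$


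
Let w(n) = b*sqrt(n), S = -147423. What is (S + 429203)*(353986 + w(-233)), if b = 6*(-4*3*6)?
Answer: 99746175080 - 121728960*I*sqrt(233) ≈ 9.9746e+10 - 1.8581e+9*I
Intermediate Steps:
b = -432 (b = 6*(-12*6) = 6*(-72) = -432)
w(n) = -432*sqrt(n)
(S + 429203)*(353986 + w(-233)) = (-147423 + 429203)*(353986 - 432*I*sqrt(233)) = 281780*(353986 - 432*I*sqrt(233)) = 99746175080 - 121728960*I*sqrt(233)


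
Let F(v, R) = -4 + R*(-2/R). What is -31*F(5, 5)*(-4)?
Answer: -744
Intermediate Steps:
F(v, R) = -6 (F(v, R) = -4 - 2 = -6)
-31*F(5, 5)*(-4) = -31*(-6)*(-4) = 186*(-4) = -744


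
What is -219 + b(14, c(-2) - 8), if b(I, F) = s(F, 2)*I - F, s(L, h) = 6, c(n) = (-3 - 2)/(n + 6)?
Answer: -503/4 ≈ -125.75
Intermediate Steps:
c(n) = -5/(6 + n)
b(I, F) = -F + 6*I (b(I, F) = 6*I - F = -F + 6*I)
-219 + b(14, c(-2) - 8) = -219 + (-(-5/(6 - 2) - 8) + 6*14) = -219 + (-(-5/4 - 8) + 84) = -219 + (-1*(-37/4) + 84) = -219 + (37/4 + 84) = -219 + 373/4 = -503/4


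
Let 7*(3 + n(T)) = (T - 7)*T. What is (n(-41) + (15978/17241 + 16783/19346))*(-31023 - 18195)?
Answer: -765926042059191/55590731 ≈ -1.3778e+7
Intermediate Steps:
n(T) = -3 + T*(-7 + T)/7 (n(T) = -3 + ((T - 7)*T)/7 = -3 + ((-7 + T)*T)/7 = -3 + (T*(-7 + T))/7 = -3 + T*(-7 + T)/7)
(n(-41) + (15978/17241 + 16783/19346))*(-31023 - 18195) = ((-3 - 1*(-41) + (⅐)*(-41)²) + (15978/17241 + 16783/19346))*(-31023 - 18195) = ((-3 + 41 + (⅐)*1681) + (15978*(1/17241) + 16783*(1/19346)))*(-49218) = ((-3 + 41 + 1681/7) + (5326/5747 + 16783/19346))*(-49218) = (1947/7 + 199488697/111181462)*(-49218) = (31123818199/111181462)*(-49218) = -765926042059191/55590731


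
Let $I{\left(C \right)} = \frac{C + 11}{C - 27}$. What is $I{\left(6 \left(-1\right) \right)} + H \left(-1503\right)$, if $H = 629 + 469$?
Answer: $- \frac{54459707}{33} \approx -1.6503 \cdot 10^{6}$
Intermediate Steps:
$I{\left(C \right)} = \frac{11 + C}{-27 + C}$
$H = 1098$
$I{\left(6 \left(-1\right) \right)} + H \left(-1503\right) = \frac{11 + 6 \left(-1\right)}{-27 + 6 \left(-1\right)} + 1098 \left(-1503\right) = \frac{11 - 6}{-27 - 6} - 1650294 = \frac{1}{-33} \cdot 5 - 1650294 = \left(- \frac{1}{33}\right) 5 - 1650294 = - \frac{5}{33} - 1650294 = - \frac{54459707}{33}$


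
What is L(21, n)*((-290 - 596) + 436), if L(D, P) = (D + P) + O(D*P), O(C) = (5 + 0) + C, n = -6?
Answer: 47700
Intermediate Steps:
O(C) = 5 + C
L(D, P) = 5 + D + P + D*P (L(D, P) = (D + P) + (5 + D*P) = 5 + D + P + D*P)
L(21, n)*((-290 - 596) + 436) = (5 + 21 - 6 + 21*(-6))*((-290 - 596) + 436) = (5 + 21 - 6 - 126)*(-886 + 436) = -106*(-450) = 47700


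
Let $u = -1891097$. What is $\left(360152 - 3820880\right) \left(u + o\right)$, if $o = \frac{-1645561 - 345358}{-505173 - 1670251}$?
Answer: $\frac{1779651605641530519}{271928} \approx 6.5446 \cdot 10^{12}$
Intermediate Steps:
$o = \frac{1990919}{2175424}$ ($o = - \frac{1990919}{-2175424} = \left(-1990919\right) \left(- \frac{1}{2175424}\right) = \frac{1990919}{2175424} \approx 0.91519$)
$\left(360152 - 3820880\right) \left(u + o\right) = \left(360152 - 3820880\right) \left(-1891097 + \frac{1990919}{2175424}\right) = \left(360152 - 3820880\right) \left(- \frac{4113935809209}{2175424}\right) = \left(-3460728\right) \left(- \frac{4113935809209}{2175424}\right) = \frac{1779651605641530519}{271928}$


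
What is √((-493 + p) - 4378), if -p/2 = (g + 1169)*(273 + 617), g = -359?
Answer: I*√1446671 ≈ 1202.8*I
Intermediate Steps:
p = -1441800 (p = -2*(-359 + 1169)*(273 + 617) = -1620*890 = -2*720900 = -1441800)
√((-493 + p) - 4378) = √((-493 - 1441800) - 4378) = √(-1442293 - 4378) = √(-1446671) = I*√1446671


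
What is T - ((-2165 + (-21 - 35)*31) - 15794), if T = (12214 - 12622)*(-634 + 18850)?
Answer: -7412433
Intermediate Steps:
T = -7432128 (T = -408*18216 = -7432128)
T - ((-2165 + (-21 - 35)*31) - 15794) = -7432128 - ((-2165 + (-21 - 35)*31) - 15794) = -7432128 - ((-2165 - 56*31) - 15794) = -7432128 - ((-2165 - 1736) - 15794) = -7432128 - (-3901 - 15794) = -7432128 - 1*(-19695) = -7432128 + 19695 = -7412433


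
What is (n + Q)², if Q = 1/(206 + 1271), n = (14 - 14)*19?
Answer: 1/2181529 ≈ 4.5839e-7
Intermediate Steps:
n = 0 (n = 0*19 = 0)
Q = 1/1477 ≈ 0.00067705
(n + Q)² = (0 + 1/1477)² = (1/1477)² = 1/2181529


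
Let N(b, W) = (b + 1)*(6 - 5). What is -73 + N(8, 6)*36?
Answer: 251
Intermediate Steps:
N(b, W) = 1 + b (N(b, W) = (1 + b)*1 = 1 + b)
-73 + N(8, 6)*36 = -73 + (1 + 8)*36 = -73 + 9*36 = -73 + 324 = 251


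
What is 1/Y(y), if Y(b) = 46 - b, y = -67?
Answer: 1/113 ≈ 0.0088496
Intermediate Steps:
1/Y(y) = 1/(46 - 1*(-67)) = 1/(46 + 67) = 1/113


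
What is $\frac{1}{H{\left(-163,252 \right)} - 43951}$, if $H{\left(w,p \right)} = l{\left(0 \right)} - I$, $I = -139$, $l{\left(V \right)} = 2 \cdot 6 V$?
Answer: $- \frac{1}{43812} \approx -2.2825 \cdot 10^{-5}$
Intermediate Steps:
$l{\left(V \right)} = 12 V$
$H{\left(w,p \right)} = 139$ ($H{\left(w,p \right)} = 12 \cdot 0 - -139 = 0 + 139 = 139$)
$\frac{1}{H{\left(-163,252 \right)} - 43951} = \frac{1}{139 - 43951} = \frac{1}{-43812} = - \frac{1}{43812}$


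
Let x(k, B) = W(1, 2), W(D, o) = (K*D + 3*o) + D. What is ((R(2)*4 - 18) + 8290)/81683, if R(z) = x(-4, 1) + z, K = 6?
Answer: 8332/81683 ≈ 0.10200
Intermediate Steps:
W(D, o) = 3*o + 7*D (W(D, o) = (6*D + 3*o) + D = (3*o + 6*D) + D = 3*o + 7*D)
x(k, B) = 13 (x(k, B) = 3*2 + 7*1 = 6 + 7 = 13)
R(z) = 13 + z
((R(2)*4 - 18) + 8290)/81683 = (((13 + 2)*4 - 18) + 8290)/81683 = ((15*4 - 18) + 8290)*(1/81683) = ((60 - 18) + 8290)*(1/81683) = (42 + 8290)*(1/81683) = 8332*(1/81683) = 8332/81683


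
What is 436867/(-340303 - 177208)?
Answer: -436867/517511 ≈ -0.84417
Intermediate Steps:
436867/(-340303 - 177208) = 436867/(-517511) = 436867*(-1/517511) = -436867/517511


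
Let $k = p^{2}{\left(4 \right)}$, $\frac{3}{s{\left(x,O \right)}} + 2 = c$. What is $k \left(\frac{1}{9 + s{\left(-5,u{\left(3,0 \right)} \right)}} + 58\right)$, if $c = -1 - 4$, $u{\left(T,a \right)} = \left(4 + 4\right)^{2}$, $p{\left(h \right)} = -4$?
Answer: $\frac{13948}{15} \approx 929.87$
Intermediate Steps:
$u{\left(T,a \right)} = 64$ ($u{\left(T,a \right)} = 8^{2} = 64$)
$c = -5$ ($c = -1 - 4 = -5$)
$s{\left(x,O \right)} = - \frac{3}{7}$ ($s{\left(x,O \right)} = \frac{3}{-2 - 5} = \frac{3}{-7} = 3 \left(- \frac{1}{7}\right) = - \frac{3}{7}$)
$k = 16$ ($k = \left(-4\right)^{2} = 16$)
$k \left(\frac{1}{9 + s{\left(-5,u{\left(3,0 \right)} \right)}} + 58\right) = 16 \left(\frac{1}{9 - \frac{3}{7}} + 58\right) = 16 \left(\frac{1}{\frac{60}{7}} + 58\right) = 16 \left(\frac{7}{60} + 58\right) = 16 \cdot \frac{3487}{60} = \frac{13948}{15}$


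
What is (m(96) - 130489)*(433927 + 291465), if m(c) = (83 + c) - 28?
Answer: -94546142496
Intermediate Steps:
m(c) = 55 + c
(m(96) - 130489)*(433927 + 291465) = ((55 + 96) - 130489)*(433927 + 291465) = (151 - 130489)*725392 = -130338*725392 = -94546142496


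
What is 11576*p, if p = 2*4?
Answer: 92608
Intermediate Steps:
p = 8
11576*p = 11576*8 = 92608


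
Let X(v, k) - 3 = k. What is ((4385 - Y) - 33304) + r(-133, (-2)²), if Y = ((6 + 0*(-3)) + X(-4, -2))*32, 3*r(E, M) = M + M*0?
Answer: -87425/3 ≈ -29142.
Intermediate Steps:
X(v, k) = 3 + k
r(E, M) = M/3 (r(E, M) = (M + M*0)/3 = (M + 0)/3 = M/3)
Y = 224 (Y = ((6 + 0*(-3)) + (3 - 2))*32 = ((6 + 0) + 1)*32 = (6 + 1)*32 = 7*32 = 224)
((4385 - Y) - 33304) + r(-133, (-2)²) = ((4385 - 1*224) - 33304) + (⅓)*(-2)² = ((4385 - 224) - 33304) + (⅓)*4 = (4161 - 33304) + 4/3 = -29143 + 4/3 = -87425/3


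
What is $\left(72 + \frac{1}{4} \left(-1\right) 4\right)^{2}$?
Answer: $5041$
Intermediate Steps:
$\left(72 + \frac{1}{4} \left(-1\right) 4\right)^{2} = \left(72 - 1\right)^{2} = 71^{2} = 5041$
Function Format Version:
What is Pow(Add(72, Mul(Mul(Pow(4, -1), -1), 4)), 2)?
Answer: 5041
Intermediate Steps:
Pow(Add(72, Mul(Mul(Pow(4, -1), -1), 4)), 2) = Pow(Add(72, Mul(Mul(Rational(1, 4), -1), 4)), 2) = Pow(Add(72, Mul(Rational(-1, 4), 4)), 2) = Pow(Add(72, -1), 2) = Pow(71, 2) = 5041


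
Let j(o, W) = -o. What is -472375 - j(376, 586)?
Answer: -471999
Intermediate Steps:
-472375 - j(376, 586) = -472375 - (-1)*376 = -472375 - 1*(-376) = -472375 + 376 = -471999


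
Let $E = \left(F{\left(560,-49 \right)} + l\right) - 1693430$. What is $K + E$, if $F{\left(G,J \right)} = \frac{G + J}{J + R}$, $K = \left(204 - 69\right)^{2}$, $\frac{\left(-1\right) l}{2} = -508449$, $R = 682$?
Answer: $- \frac{416707820}{633} \approx -6.5831 \cdot 10^{5}$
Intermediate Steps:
$l = 1016898$ ($l = \left(-2\right) \left(-508449\right) = 1016898$)
$K = 18225$ ($K = 135^{2} = 18225$)
$F{\left(G,J \right)} = \frac{G + J}{682 + J}$ ($F{\left(G,J \right)} = \frac{G + J}{J + 682} = \frac{G + J}{682 + J}$)
$E = - \frac{428244245}{633}$ ($E = \left(\frac{560 - 49}{682 - 49} + 1016898\right) - 1693430 = \left(\frac{1}{633} \cdot 511 + 1016898\right) - 1693430 = \left(\frac{511}{633} + 1016898\right) - 1693430 = \frac{643696945}{633} - 1693430 = - \frac{428244245}{633} \approx -6.7653 \cdot 10^{5}$)
$K + E = 18225 - \frac{428244245}{633} = - \frac{416707820}{633}$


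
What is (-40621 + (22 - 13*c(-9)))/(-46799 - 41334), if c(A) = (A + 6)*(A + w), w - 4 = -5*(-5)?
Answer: 39819/88133 ≈ 0.45181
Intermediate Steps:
w = 29 (w = 4 - 5*(-5) = 4 + 25 = 29)
c(A) = (6 + A)*(29 + A) (c(A) = (A + 6)*(A + 29) = (6 + A)*(29 + A))
(-40621 + (22 - 13*c(-9)))/(-46799 - 41334) = (-40621 + (22 - 13*(174 + (-9)² + 35*(-9))))/(-46799 - 41334) = (-40621 + (22 - 13*(174 + 81 - 315)))/(-88133) = (-40621 + (22 - 13*(-60)))*(-1/88133) = (-40621 + (22 + 780))*(-1/88133) = (-40621 + 802)*(-1/88133) = -39819*(-1/88133) = 39819/88133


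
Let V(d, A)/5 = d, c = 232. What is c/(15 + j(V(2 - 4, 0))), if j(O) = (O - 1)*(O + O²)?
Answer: -232/975 ≈ -0.23795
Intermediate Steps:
V(d, A) = 5*d
j(O) = (-1 + O)*(O + O²)
c/(15 + j(V(2 - 4, 0))) = 232/(15 + ((5*(2 - 4))³ - 5*(2 - 4))) = 232/(15 + ((5*(-2))³ - 5*(-2))) = 232/(15 + ((-10)³ - 1*(-10))) = 232/(15 + (-1000 + 10)) = 232/(15 - 990) = 232/(-975) = 232*(-1/975) = -232/975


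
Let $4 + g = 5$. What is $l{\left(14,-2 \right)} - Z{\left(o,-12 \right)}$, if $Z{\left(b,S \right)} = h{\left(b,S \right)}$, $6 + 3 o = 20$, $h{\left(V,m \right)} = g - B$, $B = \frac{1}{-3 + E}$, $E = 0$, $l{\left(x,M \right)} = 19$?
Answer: $\frac{53}{3} \approx 17.667$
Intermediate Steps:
$g = 1$ ($g = -4 + 5 = 1$)
$B = - \frac{1}{3}$ ($B = \frac{1}{-3 + 0} = \frac{1}{-3} = - \frac{1}{3} \approx -0.33333$)
$h{\left(V,m \right)} = \frac{4}{3}$ ($h{\left(V,m \right)} = 1 - - \frac{1}{3} = 1 + \frac{1}{3} = \frac{4}{3}$)
$o = \frac{14}{3}$ ($o = -2 + \frac{1}{3} \cdot 20 = -2 + \frac{20}{3} = \frac{14}{3} \approx 4.6667$)
$Z{\left(b,S \right)} = \frac{4}{3}$
$l{\left(14,-2 \right)} - Z{\left(o,-12 \right)} = 19 - \frac{4}{3} = \frac{53}{3}$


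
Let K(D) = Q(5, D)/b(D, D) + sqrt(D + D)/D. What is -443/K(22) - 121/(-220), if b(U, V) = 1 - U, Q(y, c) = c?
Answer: 45080233/97660 + 195363*sqrt(11)/4883 ≈ 594.30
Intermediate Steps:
K(D) = D/(1 - D) + sqrt(2)/sqrt(D) (K(D) = D/(1 - D) + sqrt(D + D)/D = D/(1 - D) + sqrt(2*D)/D = D/(1 - D) + (sqrt(2)*sqrt(D))/D = D/(1 - D) + sqrt(2)/sqrt(D))
-443/K(22) - 121/(-220) = -443*sqrt(22)*(-1 + 22)/(-22**(3/2) + sqrt(2)*(-1 + 22)) - 121/(-220) = -443*21*sqrt(22)/(-22*sqrt(22) + sqrt(2)*21) - 121*(-1/220) = -443*21*sqrt(22)/(-22*sqrt(22) + 21*sqrt(2)) + 11/20 = -9303*sqrt(22)/(-22*sqrt(22) + 21*sqrt(2)) + 11/20 = 11/20 - 9303*sqrt(22)/(-22*sqrt(22) + 21*sqrt(2))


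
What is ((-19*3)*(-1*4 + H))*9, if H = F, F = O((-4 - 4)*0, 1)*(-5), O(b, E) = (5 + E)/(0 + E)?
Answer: 17442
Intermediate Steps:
O(b, E) = (5 + E)/E
F = -30 (F = ((5 + 1)/1)*(-5) = (1*6)*(-5) = 6*(-5) = -30)
H = -30
((-19*3)*(-1*4 + H))*9 = ((-19*3)*(-1*4 - 30))*9 = -57*(-4 - 30)*9 = -57*(-34)*9 = 1938*9 = 17442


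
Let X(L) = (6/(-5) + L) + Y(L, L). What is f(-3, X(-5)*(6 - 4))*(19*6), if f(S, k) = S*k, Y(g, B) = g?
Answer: 38304/5 ≈ 7660.8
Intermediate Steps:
X(L) = -6/5 + 2*L (X(L) = (6/(-5) + L) + L = (6*(-⅕) + L) + L = (-6/5 + L) + L = -6/5 + 2*L)
f(-3, X(-5)*(6 - 4))*(19*6) = (-3*(-6/5 + 2*(-5))*(6 - 4))*(19*6) = -3*(-6/5 - 10)*2*114 = -(-168)*2/5*114 = -3*(-112/5)*114 = (336/5)*114 = 38304/5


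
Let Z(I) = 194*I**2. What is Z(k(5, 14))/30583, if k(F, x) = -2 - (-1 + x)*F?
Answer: 870866/30583 ≈ 28.475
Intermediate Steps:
k(F, x) = -2 - F*(-1 + x)
Z(k(5, 14))/30583 = (194*(-2 + 5 - 1*5*14)**2)/30583 = (194*(-2 + 5 - 70)**2)*(1/30583) = (194*(-67)**2)*(1/30583) = (194*4489)*(1/30583) = 870866*(1/30583) = 870866/30583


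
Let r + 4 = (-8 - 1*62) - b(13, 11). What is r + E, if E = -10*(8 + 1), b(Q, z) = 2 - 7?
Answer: -159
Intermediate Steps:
b(Q, z) = -5
r = -69 (r = -4 + ((-8 - 1*62) - 1*(-5)) = -4 + ((-8 - 62) + 5) = -4 + (-70 + 5) = -4 - 65 = -69)
E = -90 (E = -10*9 = -90)
r + E = -69 - 90 = -159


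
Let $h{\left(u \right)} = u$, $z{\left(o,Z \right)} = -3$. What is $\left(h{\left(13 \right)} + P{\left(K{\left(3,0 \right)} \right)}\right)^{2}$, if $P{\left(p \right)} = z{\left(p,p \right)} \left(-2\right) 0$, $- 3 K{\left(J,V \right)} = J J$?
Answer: $169$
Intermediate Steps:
$K{\left(J,V \right)} = - \frac{J^{2}}{3}$ ($K{\left(J,V \right)} = - \frac{J J}{3} = - \frac{J^{2}}{3}$)
$P{\left(p \right)} = 0$ ($P{\left(p \right)} = \left(-3\right) \left(-2\right) 0 = 6 \cdot 0 = 0$)
$\left(h{\left(13 \right)} + P{\left(K{\left(3,0 \right)} \right)}\right)^{2} = \left(13 + 0\right)^{2} = 13^{2} = 169$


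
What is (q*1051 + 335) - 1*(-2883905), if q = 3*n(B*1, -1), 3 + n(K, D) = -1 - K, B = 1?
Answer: 2868475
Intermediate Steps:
n(K, D) = -4 - K (n(K, D) = -3 + (-1 - K) = -4 - K)
q = -15 (q = 3*(-4 - 1) = 3*(-5) = -15)
(q*1051 + 335) - 1*(-2883905) = (-15*1051 + 335) - 1*(-2883905) = (-15765 + 335) + 2883905 = -15430 + 2883905 = 2868475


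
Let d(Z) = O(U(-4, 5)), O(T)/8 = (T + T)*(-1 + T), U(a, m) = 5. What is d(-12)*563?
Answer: 180160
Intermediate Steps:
O(T) = 16*T*(-1 + T) (O(T) = 8*((T + T)*(-1 + T)) = 8*((2*T)*(-1 + T)) = 8*(2*T*(-1 + T)) = 16*T*(-1 + T))
d(Z) = 320 (d(Z) = 16*5*(-1 + 5) = 16*5*4 = 320)
d(-12)*563 = 320*563 = 180160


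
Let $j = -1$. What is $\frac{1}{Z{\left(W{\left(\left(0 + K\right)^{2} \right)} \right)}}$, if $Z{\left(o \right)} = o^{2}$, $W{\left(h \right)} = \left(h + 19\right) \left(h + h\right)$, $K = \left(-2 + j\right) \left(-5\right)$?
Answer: $\frac{1}{12056040000} \approx 8.2946 \cdot 10^{-11}$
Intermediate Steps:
$K = 15$ ($K = \left(-2 - 1\right) \left(-5\right) = \left(-3\right) \left(-5\right) = 15$)
$W{\left(h \right)} = 2 h \left(19 + h\right)$ ($W{\left(h \right)} = \left(19 + h\right) 2 h = 2 h \left(19 + h\right)$)
$\frac{1}{Z{\left(W{\left(\left(0 + K\right)^{2} \right)} \right)}} = \frac{1}{\left(2 \left(0 + 15\right)^{2} \left(19 + \left(0 + 15\right)^{2}\right)\right)^{2}} = \frac{1}{\left(2 \cdot 15^{2} \left(19 + 15^{2}\right)\right)^{2}} = \frac{1}{\left(2 \cdot 225 \left(19 + 225\right)\right)^{2}} = \frac{1}{\left(2 \cdot 225 \cdot 244\right)^{2}} = \frac{1}{109800^{2}} = \frac{1}{12056040000}$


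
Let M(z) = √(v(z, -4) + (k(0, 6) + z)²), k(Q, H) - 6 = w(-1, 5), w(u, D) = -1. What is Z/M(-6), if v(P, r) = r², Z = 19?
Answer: 19*√17/17 ≈ 4.6082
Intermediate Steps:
k(Q, H) = 5 (k(Q, H) = 6 - 1 = 5)
M(z) = √(16 + (5 + z)²) (M(z) = √((-4)² + (5 + z)²) = √(16 + (5 + z)²))
Z/M(-6) = 19/(√(16 + (5 - 6)²)) = 19/(√(16 + (-1)²)) = 19/(√(16 + 1)) = 19/(√17) = 19*(√17/17) = 19*√17/17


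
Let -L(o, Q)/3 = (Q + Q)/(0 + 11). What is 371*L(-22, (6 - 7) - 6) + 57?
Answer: 16209/11 ≈ 1473.5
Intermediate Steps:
L(o, Q) = -6*Q/11 (L(o, Q) = -3*(Q + Q)/(0 + 11) = -3*2*Q/11 = -6*Q/11)
371*L(-22, (6 - 7) - 6) + 57 = 371*(-6*((6 - 7) - 6)/11) + 57 = 371*(-6*(-1 - 6)/11) + 57 = 371*(-6/11*(-7)) + 57 = 371*(42/11) + 57 = 15582/11 + 57 = 16209/11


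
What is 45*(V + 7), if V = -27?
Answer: -900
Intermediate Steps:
45*(V + 7) = 45*(-27 + 7) = 45*(-20) = -900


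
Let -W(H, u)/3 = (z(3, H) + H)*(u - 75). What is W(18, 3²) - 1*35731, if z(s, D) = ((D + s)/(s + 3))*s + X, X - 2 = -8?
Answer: -31276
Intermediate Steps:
X = -6 (X = 2 - 8 = -6)
z(s, D) = -6 + s*(D + s)/(3 + s) (z(s, D) = ((D + s)/(s + 3))*s - 6 = ((D + s)/(3 + s))*s - 6 = s*(D + s)/(3 + s) - 6 = -6 + s*(D + s)/(3 + s))
W(H, u) = -3*(-75 + u)*(-9/2 + 3*H/2) (W(H, u) = -3*((-18 + 3² - 6*3 + H*3)/(3 + 3) + H)*(u - 75) = -3*((-18 + 9 - 18 + 3*H)/6 + H)*(-75 + u) = -3*((-27 + 3*H)/6 + H)*(-75 + u) = -3*((-9/2 + H/2) + H)*(-75 + u) = -3*(-9/2 + 3*H/2)*(-75 + u) = -3*(-75 + u)*(-9/2 + 3*H/2))
W(18, 3²) - 1*35731 = (-2025/2 + (27/2)*3² + (675/2)*18 - 9/2*18*3²) - 1*35731 = (-2025/2 + (27/2)*9 + 6075 - 9/2*18*9) - 35731 = (-2025/2 + 243/2 + 6075 - 729) - 35731 = 4455 - 35731 = -31276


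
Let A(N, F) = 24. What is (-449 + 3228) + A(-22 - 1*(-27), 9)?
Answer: 2803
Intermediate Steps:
(-449 + 3228) + A(-22 - 1*(-27), 9) = (-449 + 3228) + 24 = 2779 + 24 = 2803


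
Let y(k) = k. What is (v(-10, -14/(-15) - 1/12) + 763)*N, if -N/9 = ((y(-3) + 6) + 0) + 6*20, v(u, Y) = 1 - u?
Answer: -856818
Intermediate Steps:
N = -1107 (N = -9*(((-3 + 6) + 0) + 6*20) = -9*((3 + 0) + 120) = -9*(3 + 120) = -9*123 = -1107)
(v(-10, -14/(-15) - 1/12) + 763)*N = ((1 - 1*(-10)) + 763)*(-1107) = ((1 + 10) + 763)*(-1107) = (11 + 763)*(-1107) = 774*(-1107) = -856818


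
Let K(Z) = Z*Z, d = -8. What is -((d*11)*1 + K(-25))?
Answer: -537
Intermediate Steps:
K(Z) = Z**2
-((d*11)*1 + K(-25)) = -(-8*11*1 + (-25)**2) = -(-88*1 + 625) = -(-88 + 625) = -1*537 = -537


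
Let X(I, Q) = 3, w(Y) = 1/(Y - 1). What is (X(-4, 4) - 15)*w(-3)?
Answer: 3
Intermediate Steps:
w(Y) = 1/(-1 + Y)
(X(-4, 4) - 15)*w(-3) = (3 - 15)/(-1 - 3) = -12/(-4) = -12*(-¼) = 3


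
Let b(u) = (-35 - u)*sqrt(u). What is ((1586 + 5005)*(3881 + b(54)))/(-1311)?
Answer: -8526557/437 + 586599*sqrt(6)/437 ≈ -16224.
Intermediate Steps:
b(u) = sqrt(u)*(-35 - u)
((1586 + 5005)*(3881 + b(54)))/(-1311) = ((1586 + 5005)*(3881 + sqrt(54)*(-35 - 1*54)))/(-1311) = (6591*(3881 + (3*sqrt(6))*(-35 - 54)))*(-1/1311) = (6591*(3881 + (3*sqrt(6))*(-89)))*(-1/1311) = (6591*(3881 - 267*sqrt(6)))*(-1/1311) = (25579671 - 1759797*sqrt(6))*(-1/1311) = -8526557/437 + 586599*sqrt(6)/437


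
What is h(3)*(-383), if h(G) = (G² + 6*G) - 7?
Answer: -7660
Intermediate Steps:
h(G) = -7 + G² + 6*G
h(3)*(-383) = (-7 + 3² + 6*3)*(-383) = (-7 + 9 + 18)*(-383) = 20*(-383) = -7660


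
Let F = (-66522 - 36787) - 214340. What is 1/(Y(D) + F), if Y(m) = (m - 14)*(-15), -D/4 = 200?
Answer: -1/305439 ≈ -3.2740e-6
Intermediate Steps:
D = -800 (D = -4*200 = -800)
Y(m) = 210 - 15*m (Y(m) = (-14 + m)*(-15) = 210 - 15*m)
F = -317649 (F = -103309 - 214340 = -317649)
1/(Y(D) + F) = 1/((210 - 15*(-800)) - 317649) = 1/((210 + 12000) - 317649) = 1/(12210 - 317649) = 1/(-305439) = -1/305439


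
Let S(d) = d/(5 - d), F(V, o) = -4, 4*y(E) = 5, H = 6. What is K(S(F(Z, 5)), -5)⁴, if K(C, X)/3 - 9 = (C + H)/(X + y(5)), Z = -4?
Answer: 1698181681/6561 ≈ 2.5883e+5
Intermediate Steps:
y(E) = 5/4 (y(E) = (¼)*5 = 5/4)
K(C, X) = 27 + 3*(6 + C)/(5/4 + X) (K(C, X) = 27 + 3*((C + 6)/(X + 5/4)) = 27 + 3*((6 + C)/(5/4 + X)) = 27 + 3*(6 + C)/(5/4 + X))
K(S(F(Z, 5)), -5)⁴ = (3*(69 + 4*(-1*(-4)/(-5 - 4)) + 36*(-5))/(5 + 4*(-5)))⁴ = (3*(69 + 4*(-1*(-4)/(-9)) - 180)/(5 - 20))⁴ = (3*(69 + 4*(-1*(-4)*(-⅑)) - 180)/(-15))⁴ = (3*(-1/15)*(69 + 4*(-4/9) - 180))⁴ = (3*(-1/15)*(69 - 16/9 - 180))⁴ = (3*(-1/15)*(-1015/9))⁴ = (203/9)⁴ = 1698181681/6561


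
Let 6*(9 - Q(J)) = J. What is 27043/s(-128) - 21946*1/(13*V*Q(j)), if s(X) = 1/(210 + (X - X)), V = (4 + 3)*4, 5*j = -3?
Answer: 47027992565/8281 ≈ 5.6790e+6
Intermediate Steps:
j = -⅗ (j = (⅕)*(-3) = -⅗ ≈ -0.60000)
V = 28 (V = 7*4 = 28)
Q(J) = 9 - J/6
s(X) = 1/210 (s(X) = 1/(210 + 0) = 1/210)
27043/s(-128) - 21946*1/(13*V*Q(j)) = 27043/(1/210) - 21946*1/(364*(9 - ⅙*(-⅗))) = 27043*210 - 21946*1/(364*(9 + ⅒)) = 5679030 - 21946/(((91/10)*28)*13) = 5679030 - 21946/((1274/5)*13) = 5679030 - 21946/16562/5 = 5679030 - 21946*5/16562 = 5679030 - 54865/8281 = 47027992565/8281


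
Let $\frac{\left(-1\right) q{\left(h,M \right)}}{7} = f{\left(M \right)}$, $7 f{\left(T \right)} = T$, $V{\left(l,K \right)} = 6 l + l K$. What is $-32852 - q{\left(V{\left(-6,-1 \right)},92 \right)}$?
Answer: $-32760$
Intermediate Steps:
$V{\left(l,K \right)} = 6 l + K l$
$f{\left(T \right)} = \frac{T}{7}$
$q{\left(h,M \right)} = - M$ ($q{\left(h,M \right)} = - 7 \frac{M}{7} = - M$)
$-32852 - q{\left(V{\left(-6,-1 \right)},92 \right)} = -32852 - \left(-1\right) 92 = -32852 - -92 = -32852 + 92 = -32760$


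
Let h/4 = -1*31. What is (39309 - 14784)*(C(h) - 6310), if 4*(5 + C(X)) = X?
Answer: -155635650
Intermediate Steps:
h = -124 (h = 4*(-1*31) = 4*(-31) = -124)
C(X) = -5 + X/4
(39309 - 14784)*(C(h) - 6310) = (39309 - 14784)*((-5 + (1/4)*(-124)) - 6310) = 24525*((-5 - 31) - 6310) = 24525*(-36 - 6310) = 24525*(-6346) = -155635650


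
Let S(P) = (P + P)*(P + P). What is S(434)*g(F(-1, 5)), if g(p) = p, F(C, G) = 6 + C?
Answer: 3767120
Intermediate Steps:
S(P) = 4*P² (S(P) = (2*P)*(2*P) = 4*P²)
S(434)*g(F(-1, 5)) = (4*434²)*(6 - 1) = (4*188356)*5 = 753424*5 = 3767120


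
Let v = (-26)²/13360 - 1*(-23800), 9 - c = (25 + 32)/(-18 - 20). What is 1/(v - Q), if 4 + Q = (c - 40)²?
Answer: 1670/38299447 ≈ 4.3604e-5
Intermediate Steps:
c = 21/2 (c = 9 - (25 + 32)/(-18 - 20) = 9 - 57/(-38) = 9 - 57*(-1)/38 = 9 - 1*(-3/2) = 9 + 3/2 = 21/2 ≈ 10.500)
Q = 3465/4 (Q = -4 + (21/2 - 40)² = -4 + (-59/2)² = -4 + 3481/4 = 3465/4 ≈ 866.25)
v = 79492169/3340 (v = 676*(1/13360) + 23800 = 169/3340 + 23800 = 79492169/3340 ≈ 23800.)
1/(v - Q) = 1/(79492169/3340 - 1*3465/4) = 1/(79492169/3340 - 3465/4) = 1/(38299447/1670) = 1670/38299447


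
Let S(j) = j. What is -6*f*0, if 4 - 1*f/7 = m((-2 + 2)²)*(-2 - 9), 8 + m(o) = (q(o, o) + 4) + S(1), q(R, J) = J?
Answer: 0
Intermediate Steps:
m(o) = -3 + o (m(o) = -8 + ((o + 4) + 1) = -8 + ((4 + o) + 1) = -8 + (5 + o) = -3 + o)
f = -203 (f = 28 - 7*(-3 + (-2 + 2)²)*(-2 - 9) = 28 - 7*(-3 + 0²)*(-11) = 28 - 7*(-3 + 0)*(-11) = 28 - (-21)*(-11) = 28 - 7*33 = 28 - 231 = -203)
-6*f*0 = -(-1218)*0 = -6*0 = 0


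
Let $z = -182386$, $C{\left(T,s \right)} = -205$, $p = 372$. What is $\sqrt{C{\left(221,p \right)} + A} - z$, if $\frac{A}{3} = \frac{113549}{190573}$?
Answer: $182386 + \frac{i \sqrt{7380285886714}}{190573} \approx 1.8239 \cdot 10^{5} + 14.255 i$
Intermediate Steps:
$A = \frac{340647}{190573}$ ($A = 3 \cdot \frac{113549}{190573} = \frac{340647}{190573} \approx 1.7875$)
$\sqrt{C{\left(221,p \right)} + A} - z = \sqrt{-205 + \frac{340647}{190573}} - -182386 = \sqrt{- \frac{38726818}{190573}} + 182386 = \frac{i \sqrt{7380285886714}}{190573} + 182386 = 182386 + \frac{i \sqrt{7380285886714}}{190573}$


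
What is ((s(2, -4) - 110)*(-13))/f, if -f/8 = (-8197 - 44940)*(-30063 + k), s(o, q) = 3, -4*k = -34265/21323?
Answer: -29660293/272497071047894 ≈ -1.0885e-7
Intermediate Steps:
k = 34265/85292 (k = -(-34265)/(4*21323) = -¼*(-34265/21323) = 34265/85292 ≈ 0.40174)
f = -272497071047894/21323 (f = -8*(-8197 - 44940)*(-30063 + 34265/85292) = -(-425096)*(-2564099131)/85292 = -8*136248535523947/85292 = -272497071047894/21323 ≈ -1.2779e+10)
((s(2, -4) - 110)*(-13))/f = ((3 - 110)*(-13))/(-272497071047894/21323) = -107*(-13)*(-21323/272497071047894) = 1391*(-21323/272497071047894) = -29660293/272497071047894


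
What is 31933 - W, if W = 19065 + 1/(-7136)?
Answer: 91826049/7136 ≈ 12868.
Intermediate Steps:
W = 136047839/7136 (W = 19065 - 1/7136 = 136047839/7136 ≈ 19065.)
31933 - W = 31933 - 1*136047839/7136 = 31933 - 136047839/7136 = 91826049/7136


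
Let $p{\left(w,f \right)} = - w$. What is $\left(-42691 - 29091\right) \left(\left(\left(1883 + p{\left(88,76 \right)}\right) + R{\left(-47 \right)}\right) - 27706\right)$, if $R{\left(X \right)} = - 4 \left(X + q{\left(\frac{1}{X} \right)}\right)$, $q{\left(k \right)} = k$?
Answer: $\frac{86782787014}{47} \approx 1.8464 \cdot 10^{9}$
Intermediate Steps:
$R{\left(X \right)} = - 4 X - \frac{4}{X}$ ($R{\left(X \right)} = - 4 \left(X + \frac{1}{X}\right) = - 4 X - \frac{4}{X}$)
$\left(-42691 - 29091\right) \left(\left(\left(1883 + p{\left(88,76 \right)}\right) + R{\left(-47 \right)}\right) - 27706\right) = \left(-42691 - 29091\right) \left(\left(\left(1883 - 88\right) - \left(-188 + \frac{4}{-47}\right)\right) - 27706\right) = - 71782 \left(\left(\left(1883 - 88\right) + \left(188 - - \frac{4}{47}\right)\right) - 27706\right) = - 71782 \left(\left(1795 + \left(188 + \frac{4}{47}\right)\right) - 27706\right) = - 71782 \left(\left(1795 + \frac{8840}{47}\right) - 27706\right) = - 71782 \left(\frac{93205}{47} - 27706\right) = \left(-71782\right) \left(- \frac{1208977}{47}\right) = \frac{86782787014}{47}$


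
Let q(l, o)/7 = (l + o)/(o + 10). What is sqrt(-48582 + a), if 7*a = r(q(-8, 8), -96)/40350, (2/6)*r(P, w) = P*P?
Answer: 3*I*sqrt(5398) ≈ 220.41*I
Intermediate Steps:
q(l, o) = 7*(l + o)/(10 + o) (q(l, o) = 7*((l + o)/(o + 10)) = 7*((l + o)/(10 + o)) = 7*(l + o)/(10 + o))
r(P, w) = 3*P**2 (r(P, w) = 3*(P*P) = 3*P**2)
a = 0 (a = ((3*(7*(-8 + 8)/(10 + 8))**2)/40350)/7 = ((3*(7*0/18)**2)*(1/40350))/7 = ((3*(7*(1/18)*0)**2)*(1/40350))/7 = ((3*0**2)*(1/40350))/7 = ((3*0)*(1/40350))/7 = (0*(1/40350))/7 = (1/7)*0 = 0)
sqrt(-48582 + a) = sqrt(-48582 + 0) = sqrt(-48582) = 3*I*sqrt(5398)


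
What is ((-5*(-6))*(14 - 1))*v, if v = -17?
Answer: -6630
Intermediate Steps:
((-5*(-6))*(14 - 1))*v = ((-5*(-6))*(14 - 1))*(-17) = (30*13)*(-17) = 390*(-17) = -6630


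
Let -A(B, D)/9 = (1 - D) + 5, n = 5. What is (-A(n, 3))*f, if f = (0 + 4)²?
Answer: 432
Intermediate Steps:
f = 16 (f = 4² = 16)
A(B, D) = -54 + 9*D (A(B, D) = -9*((1 - D) + 5) = -9*(6 - D) = -54 + 9*D)
(-A(n, 3))*f = -(-54 + 9*3)*16 = -(-54 + 27)*16 = -1*(-27)*16 = 27*16 = 432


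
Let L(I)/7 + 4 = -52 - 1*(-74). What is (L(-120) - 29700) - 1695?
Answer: -31269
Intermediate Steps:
L(I) = 126 (L(I) = -28 + 7*(-52 - 1*(-74)) = -28 + 7*(-52 + 74) = -28 + 7*22 = -28 + 154 = 126)
(L(-120) - 29700) - 1695 = (126 - 29700) - 1695 = -29574 - 1695 = -31269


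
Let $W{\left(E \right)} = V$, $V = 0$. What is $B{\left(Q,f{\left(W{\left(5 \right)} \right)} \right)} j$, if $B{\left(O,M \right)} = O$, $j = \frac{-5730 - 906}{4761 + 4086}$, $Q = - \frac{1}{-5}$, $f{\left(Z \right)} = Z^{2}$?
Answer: $- \frac{2212}{14745} \approx -0.15002$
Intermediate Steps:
$W{\left(E \right)} = 0$
$Q = \frac{1}{5}$ ($Q = \left(-1\right) \left(- \frac{1}{5}\right) = \frac{1}{5} \approx 0.2$)
$j = - \frac{2212}{2949}$ ($j = - \frac{6636}{8847} = \left(-6636\right) \frac{1}{8847} = - \frac{2212}{2949} \approx -0.75008$)
$B{\left(Q,f{\left(W{\left(5 \right)} \right)} \right)} j = \frac{1}{5} \left(- \frac{2212}{2949}\right) = - \frac{2212}{14745}$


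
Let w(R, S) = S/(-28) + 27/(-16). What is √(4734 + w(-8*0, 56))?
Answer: √75685/4 ≈ 68.777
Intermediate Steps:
w(R, S) = -27/16 - S/28 (w(R, S) = S*(-1/28) + 27*(-1/16) = -S/28 - 27/16 = -27/16 - S/28)
√(4734 + w(-8*0, 56)) = √(4734 + (-27/16 - 1/28*56)) = √(4734 + (-27/16 - 2)) = √(4734 - 59/16) = √(75685/16) = √75685/4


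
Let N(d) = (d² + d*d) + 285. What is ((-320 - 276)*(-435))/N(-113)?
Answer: 259260/25823 ≈ 10.040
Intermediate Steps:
N(d) = 285 + 2*d² (N(d) = (d² + d²) + 285 = 2*d² + 285 = 285 + 2*d²)
((-320 - 276)*(-435))/N(-113) = ((-320 - 276)*(-435))/(285 + 2*(-113)²) = (-596*(-435))/(285 + 2*12769) = 259260/(285 + 25538) = 259260/25823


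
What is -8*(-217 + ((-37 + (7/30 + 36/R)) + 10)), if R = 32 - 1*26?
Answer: 28532/15 ≈ 1902.1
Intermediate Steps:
R = 6 (R = 32 - 26 = 6)
-8*(-217 + ((-37 + (7/30 + 36/R)) + 10)) = -8*(-217 + ((-37 + (7/30 + 36/6)) + 10)) = -8*(-217 + ((-37 + (7*(1/30) + 36*(⅙))) + 10)) = -8*(-217 + ((-37 + (7/30 + 6)) + 10)) = -8*(-217 + ((-37 + 187/30) + 10)) = -8*(-217 + (-923/30 + 10)) = -8*(-217 - 623/30) = -8*(-7133/30) = 28532/15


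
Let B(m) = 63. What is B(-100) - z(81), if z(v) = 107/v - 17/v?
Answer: 557/9 ≈ 61.889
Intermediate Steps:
z(v) = 90/v
B(-100) - z(81) = 63 - 90/81 = 63 - 1*10/9 = 63 - 10/9 = 557/9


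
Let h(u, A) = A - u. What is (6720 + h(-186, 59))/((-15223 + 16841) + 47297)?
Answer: 1393/9783 ≈ 0.14239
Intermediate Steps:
(6720 + h(-186, 59))/((-15223 + 16841) + 47297) = (6720 + (59 - 1*(-186)))/((-15223 + 16841) + 47297) = (6720 + (59 + 186))/(1618 + 47297) = (6720 + 245)/48915 = 6965*(1/48915) = 1393/9783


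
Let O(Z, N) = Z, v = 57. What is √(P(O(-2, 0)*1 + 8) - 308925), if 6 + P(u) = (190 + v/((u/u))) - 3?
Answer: I*√308687 ≈ 555.6*I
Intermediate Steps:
P(u) = 238 (P(u) = -6 + ((190 + 57/((u/u))) - 3) = -6 + ((190 + 57/1) - 3) = -6 + ((190 + 57*1) - 3) = -6 + ((190 + 57) - 3) = -6 + (247 - 3) = -6 + 244 = 238)
√(P(O(-2, 0)*1 + 8) - 308925) = √(238 - 308925) = √(-308687) = I*√308687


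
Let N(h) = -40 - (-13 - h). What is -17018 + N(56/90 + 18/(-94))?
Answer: -36049264/2115 ≈ -17045.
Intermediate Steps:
N(h) = -27 + h (N(h) = -40 + (13 + h) = -27 + h)
-17018 + N(56/90 + 18/(-94)) = -17018 + (-27 + (56/90 + 18/(-94))) = -17018 + (-27 + (56*(1/90) + 18*(-1/94))) = -17018 + (-27 + (28/45 - 9/47)) = -17018 + (-27 + 911/2115) = -17018 - 56194/2115 = -36049264/2115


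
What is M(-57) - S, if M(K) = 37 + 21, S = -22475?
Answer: 22533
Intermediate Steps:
M(K) = 58
M(-57) - S = 58 - 1*(-22475) = 58 + 22475 = 22533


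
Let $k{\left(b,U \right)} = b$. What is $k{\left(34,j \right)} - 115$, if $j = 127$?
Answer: $-81$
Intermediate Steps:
$k{\left(34,j \right)} - 115 = 34 - 115 = -81$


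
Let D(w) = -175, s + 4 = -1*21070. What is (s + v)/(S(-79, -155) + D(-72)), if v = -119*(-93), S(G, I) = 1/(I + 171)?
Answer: 160112/2799 ≈ 57.203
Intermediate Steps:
s = -21074 (s = -4 - 1*21070 = -4 - 21070 = -21074)
S(G, I) = 1/(171 + I)
v = 11067
(s + v)/(S(-79, -155) + D(-72)) = (-21074 + 11067)/(1/(171 - 155) - 175) = -10007/(1/16 - 175) = -10007/(-2799/16) = -10007*(-16/2799) = 160112/2799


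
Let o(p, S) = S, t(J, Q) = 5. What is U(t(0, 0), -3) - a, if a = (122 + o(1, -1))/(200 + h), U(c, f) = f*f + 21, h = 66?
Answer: 7859/266 ≈ 29.545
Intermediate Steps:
U(c, f) = 21 + f**2 (U(c, f) = f**2 + 21 = 21 + f**2)
a = 121/266 (a = (122 - 1)/(200 + 66) = 121/266 ≈ 0.45489)
U(t(0, 0), -3) - a = (21 + (-3)**2) - 1*121/266 = (21 + 9) - 121/266 = 30 - 121/266 = 7859/266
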